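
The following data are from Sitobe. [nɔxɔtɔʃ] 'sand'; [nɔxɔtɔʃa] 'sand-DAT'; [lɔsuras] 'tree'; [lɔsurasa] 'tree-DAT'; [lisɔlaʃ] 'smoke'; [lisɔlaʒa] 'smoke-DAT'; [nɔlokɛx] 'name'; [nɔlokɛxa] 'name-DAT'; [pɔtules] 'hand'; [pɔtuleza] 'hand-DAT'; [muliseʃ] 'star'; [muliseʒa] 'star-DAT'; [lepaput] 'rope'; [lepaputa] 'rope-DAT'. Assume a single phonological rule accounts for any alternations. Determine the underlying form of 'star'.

/muliseʒ/

'star' shows [ʃ] ~ [ʒ] at the end of the stem ([muliseʃ] vs [muliseʒa]).
If /ʃ/ were underlying and a rule turned it into [ʒ] before the DAT suffix, 'sand' would also alternate; but it has [ʃ] in both [nɔxɔtɔʃ] and [nɔxɔtɔʃa].
The underlying segment must be /ʒ/; voiced obstruents become voiceless word-finally, yielding [ʃ] there.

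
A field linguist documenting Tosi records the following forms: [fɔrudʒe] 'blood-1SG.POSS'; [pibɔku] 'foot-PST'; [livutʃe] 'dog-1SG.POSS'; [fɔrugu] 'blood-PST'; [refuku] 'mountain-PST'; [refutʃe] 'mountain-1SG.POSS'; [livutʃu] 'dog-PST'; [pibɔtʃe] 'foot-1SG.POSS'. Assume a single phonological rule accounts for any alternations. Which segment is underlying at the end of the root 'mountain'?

'mountain' shows [k] ~ [tʃ] at the end of the stem ([refuku] vs [refutʃe]).
Compare 'dog', with invariant [tʃ] in [livutʃu] and [livutʃe]: an analysis with underlying /tʃ/ and a rule producing [k] before the PST suffix would wrongly predict alternation here too.
The alternation reflects palatalization before a front vowel: /k/ and /g/ become palato-alveolar [tʃ] and [dʒ] before a front vowel. /k/ is underlying.

/k/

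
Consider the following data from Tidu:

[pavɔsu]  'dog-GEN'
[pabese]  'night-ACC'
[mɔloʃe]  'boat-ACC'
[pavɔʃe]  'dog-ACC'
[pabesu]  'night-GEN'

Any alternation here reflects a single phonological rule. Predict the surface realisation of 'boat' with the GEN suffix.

The root 'dog' surfaces as [pavɔsu] and [pavɔʃe], with a stem-final [s] ~ [ʃ] alternation.
The stem 'night' ([pabesu], [pabese]) shows [s] unchanged in both environments, so [s] cannot be basic with [ʃ] derived before the ACC suffix.
So /ʃ/ is underlying, and a rule of depalatalization — palato-alveolar /ʃ/ becomes [s] when no front vowel follows — gives [s].
From [mɔloʃe] the stem 'boat' is /mɔloʃ/; when no front vowel follows this yields [mɔlosu].

[mɔlosu]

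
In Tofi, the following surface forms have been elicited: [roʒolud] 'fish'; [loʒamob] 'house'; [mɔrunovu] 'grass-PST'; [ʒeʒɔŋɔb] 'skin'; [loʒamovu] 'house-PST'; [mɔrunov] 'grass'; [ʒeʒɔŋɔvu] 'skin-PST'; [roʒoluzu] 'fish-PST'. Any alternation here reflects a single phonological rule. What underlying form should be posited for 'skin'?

'skin' shows [b] ~ [v] at the end of the stem ([ʒeʒɔŋɔb] vs [ʒeʒɔŋɔvu]).
Compare 'grass', with invariant [v] in [mɔrunov] and [mɔrunovu]: an analysis with underlying /v/ and a rule producing [b] in isolation would wrongly predict alternation here too.
The alternation reflects intervocalic spirantization: voiced stops become fricatives between vowels. /b/ is underlying.
Hence 'skin' is /ʒeʒɔŋɔb/ underlyingly.

/ʒeʒɔŋɔb/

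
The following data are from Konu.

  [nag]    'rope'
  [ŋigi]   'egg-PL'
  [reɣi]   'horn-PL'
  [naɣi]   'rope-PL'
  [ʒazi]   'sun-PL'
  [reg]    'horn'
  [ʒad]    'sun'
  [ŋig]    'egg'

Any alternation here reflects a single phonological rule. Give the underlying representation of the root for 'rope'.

/naɣ/

The stem for 'rope' ends in [g] in [nag] but [ɣ] in [naɣi].
But 'egg' keeps [g] in both environments ([ŋig], [ŋigi]), so there is no rule changing /g/ to [ɣ] before the PL suffix.
So /ɣ/ is underlying, and a rule of word-final hardening — voiced fricatives become stops word-finally — gives [g].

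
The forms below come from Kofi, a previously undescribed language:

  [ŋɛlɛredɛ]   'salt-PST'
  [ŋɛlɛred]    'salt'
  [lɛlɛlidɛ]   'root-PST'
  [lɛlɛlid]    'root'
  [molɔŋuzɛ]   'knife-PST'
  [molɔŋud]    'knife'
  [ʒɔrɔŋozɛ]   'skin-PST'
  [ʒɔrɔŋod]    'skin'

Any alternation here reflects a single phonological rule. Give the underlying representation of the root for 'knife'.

The stem for 'knife' ends in [z] in [molɔŋuzɛ] but [d] in [molɔŋud].
Compare 'salt', with invariant [d] in [ŋɛlɛredɛ] and [ŋɛlɛred]: an analysis with underlying /d/ and a rule producing [z] before the PST suffix would wrongly predict alternation here too.
So /z/ is underlying, and a rule of word-final hardening — voiced fricatives become stops word-finally — gives [d].
So 'knife' = /molɔŋuz/.

/molɔŋuz/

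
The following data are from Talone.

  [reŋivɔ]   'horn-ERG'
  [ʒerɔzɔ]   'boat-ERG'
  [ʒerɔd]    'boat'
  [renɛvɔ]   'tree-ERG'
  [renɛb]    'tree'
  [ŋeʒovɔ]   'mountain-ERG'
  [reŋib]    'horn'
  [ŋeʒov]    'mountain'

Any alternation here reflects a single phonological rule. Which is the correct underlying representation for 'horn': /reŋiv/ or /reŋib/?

The root 'horn' surfaces as [reŋib] and [reŋivɔ], with a stem-final [b] ~ [v] alternation.
If /v/ were underlying and a rule turned it into [b] in isolation, 'mountain' would also alternate; but it has [v] in both [ŋeʒov] and [ŋeʒovɔ].
The underlying segment must be /b/; voiced stops become fricatives between vowels, yielding [v] there.

/reŋib/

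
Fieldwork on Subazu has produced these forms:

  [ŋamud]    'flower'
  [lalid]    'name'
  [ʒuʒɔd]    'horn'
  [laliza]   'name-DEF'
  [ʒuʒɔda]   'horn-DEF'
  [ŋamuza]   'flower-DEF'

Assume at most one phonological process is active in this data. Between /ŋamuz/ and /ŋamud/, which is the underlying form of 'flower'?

/ŋamuz/

In [ŋamud] and [ŋamuza] the final segment of 'flower' alternates: [d] ~ [z].
If /d/ were underlying and a rule turned it into [z] before the DEF suffix, 'horn' would also alternate; but it has [d] in both [ʒuʒɔd] and [ʒuʒɔda].
Therefore /z/ is basic and [d] is derived by word-final hardening (voiced fricatives become stops word-finally).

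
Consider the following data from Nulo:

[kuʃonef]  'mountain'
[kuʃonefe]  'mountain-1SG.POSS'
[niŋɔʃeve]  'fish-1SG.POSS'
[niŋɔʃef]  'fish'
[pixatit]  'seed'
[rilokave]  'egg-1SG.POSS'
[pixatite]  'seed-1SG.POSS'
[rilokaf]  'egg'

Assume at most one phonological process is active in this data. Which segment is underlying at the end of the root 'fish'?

In [niŋɔʃeve] and [niŋɔʃef] the final segment of 'fish' alternates: [v] ~ [f].
If /f/ were underlying and a rule turned it into [v] before the 1SG.POSS suffix, 'mountain' would also alternate; but it has [f] in both [kuʃonefe] and [kuʃonef].
The alternation reflects word-final obstruent devoicing: voiced obstruents become voiceless word-finally. /v/ is underlying.

/v/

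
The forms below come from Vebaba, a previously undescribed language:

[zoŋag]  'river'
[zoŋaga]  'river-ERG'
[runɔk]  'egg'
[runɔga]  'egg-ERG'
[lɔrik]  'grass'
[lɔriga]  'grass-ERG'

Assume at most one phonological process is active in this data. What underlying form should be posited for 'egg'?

/runɔk/

In [runɔk] and [runɔga] the final segment of 'egg' alternates: [k] ~ [g].
The stem 'river' ([zoŋag], [zoŋaga]) shows [g] unchanged in both environments, so [g] cannot be basic with [k] derived in isolation.
So /k/ is underlying, and a rule of intervocalic voicing — voiceless stops become voiced between vowels — gives [g].
Hence 'egg' is /runɔk/ underlyingly.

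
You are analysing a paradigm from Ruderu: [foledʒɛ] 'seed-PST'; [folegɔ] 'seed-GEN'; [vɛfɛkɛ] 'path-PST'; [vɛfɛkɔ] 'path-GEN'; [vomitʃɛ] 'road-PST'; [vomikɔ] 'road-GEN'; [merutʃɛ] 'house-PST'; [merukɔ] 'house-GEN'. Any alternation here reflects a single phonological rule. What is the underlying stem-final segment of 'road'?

/tʃ/

'road' shows [tʃ] ~ [k] at the end of the stem ([vomitʃɛ] vs [vomikɔ]).
But 'path' keeps [k] in both environments ([vɛfɛkɛ], [vɛfɛkɔ]), so there is no rule changing /k/ to [tʃ] before the PST suffix.
Therefore /tʃ/ is basic and [k] is derived by depalatalization (palato-alveolar /tʃ/ and /dʒ/ become [k] and [g] when no front vowel follows).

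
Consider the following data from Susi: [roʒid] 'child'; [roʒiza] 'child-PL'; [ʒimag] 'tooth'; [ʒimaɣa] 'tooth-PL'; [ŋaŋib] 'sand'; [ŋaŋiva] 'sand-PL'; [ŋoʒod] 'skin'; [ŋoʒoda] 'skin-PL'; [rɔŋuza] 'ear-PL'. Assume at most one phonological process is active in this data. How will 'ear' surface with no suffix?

[rɔŋud]

'child' shows [d] ~ [z] at the end of the stem ([roʒid] vs [roʒiza]).
If /d/ were underlying and a rule turned it into [z] before the PL suffix, 'skin' would also alternate; but it has [d] in both [ŋoʒod] and [ŋoʒoda].
So /z/ is underlying, and a rule of word-final hardening — voiced fricatives become stops word-finally — gives [d].
From [rɔŋuza] the stem 'ear' is /rɔŋuz/; word-finally this yields [rɔŋud].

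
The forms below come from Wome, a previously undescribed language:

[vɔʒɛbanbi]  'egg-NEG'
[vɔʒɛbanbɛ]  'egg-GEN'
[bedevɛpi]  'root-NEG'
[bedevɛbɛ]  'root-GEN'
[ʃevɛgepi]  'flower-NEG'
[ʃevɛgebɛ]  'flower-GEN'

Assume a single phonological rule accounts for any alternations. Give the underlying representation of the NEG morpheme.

/-pi/

The NEG morpheme has two allomorphs, [-bi] and [-pi].
By contrast the GEN suffix keeps its initial [b] throughout — that segment must be underlying.
So the underlying form is /-pi/, and voiceless stops become voiced after a nasal.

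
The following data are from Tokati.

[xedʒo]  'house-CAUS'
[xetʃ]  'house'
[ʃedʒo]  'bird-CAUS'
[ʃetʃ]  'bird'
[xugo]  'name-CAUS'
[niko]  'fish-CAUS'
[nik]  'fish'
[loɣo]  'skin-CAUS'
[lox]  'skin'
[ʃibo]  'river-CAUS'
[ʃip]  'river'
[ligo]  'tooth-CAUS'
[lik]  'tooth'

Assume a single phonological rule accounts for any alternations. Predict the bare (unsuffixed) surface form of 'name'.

The stem for 'tooth' ends in [g] in [ligo] but [k] in [lik].
But 'fish' keeps [k] in both environments ([niko], [nik]), so there is no rule changing /k/ to [g] before the CAUS suffix.
So /g/ is underlying, and a rule of word-final obstruent devoicing — voiced obstruents become voiceless word-finally — gives [k].
From [xugo] the stem 'name' is /xug/; word-finally this yields [xuk].

[xuk]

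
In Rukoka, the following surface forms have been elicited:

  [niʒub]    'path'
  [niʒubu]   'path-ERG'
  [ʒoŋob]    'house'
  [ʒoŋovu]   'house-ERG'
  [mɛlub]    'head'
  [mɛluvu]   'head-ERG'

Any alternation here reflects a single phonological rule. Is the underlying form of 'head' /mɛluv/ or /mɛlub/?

In [mɛlub] and [mɛluvu] the final segment of 'head' alternates: [b] ~ [v].
If /b/ were underlying and a rule turned it into [v] before the ERG suffix, 'path' would also alternate; but it has [b] in both [niʒub] and [niʒubu].
Therefore /v/ is basic and [b] is derived by word-final hardening (voiced fricatives become stops word-finally).

/mɛluv/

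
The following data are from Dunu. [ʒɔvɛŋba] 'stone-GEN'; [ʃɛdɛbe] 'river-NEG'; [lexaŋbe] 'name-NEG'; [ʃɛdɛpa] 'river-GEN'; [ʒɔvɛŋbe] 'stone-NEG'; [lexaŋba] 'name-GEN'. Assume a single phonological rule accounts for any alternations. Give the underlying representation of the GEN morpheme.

/-pa/

The GEN morpheme has two allomorphs, [-ba] and [-pa].
The NEG suffix, which begins with [b], is invariant after every stem; so [b] is not altered by any rule here.
The GEN suffix is therefore /-pa/ underlyingly, with post-nasal voicing: voiceless stops become voiced after a nasal.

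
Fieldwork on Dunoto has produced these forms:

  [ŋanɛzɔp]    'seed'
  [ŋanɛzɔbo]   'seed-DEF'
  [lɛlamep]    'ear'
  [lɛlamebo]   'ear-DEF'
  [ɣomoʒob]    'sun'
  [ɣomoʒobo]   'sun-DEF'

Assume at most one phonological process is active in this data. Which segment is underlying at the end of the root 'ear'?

/p/

In [lɛlamep] and [lɛlamebo] the final segment of 'ear' alternates: [p] ~ [b].
If /b/ were underlying and a rule turned it into [p] in isolation, 'sun' would also alternate; but it has [b] in both [ɣomoʒob] and [ɣomoʒobo].
The underlying segment must be /p/; voiceless stops become voiced between vowels, yielding [b] there.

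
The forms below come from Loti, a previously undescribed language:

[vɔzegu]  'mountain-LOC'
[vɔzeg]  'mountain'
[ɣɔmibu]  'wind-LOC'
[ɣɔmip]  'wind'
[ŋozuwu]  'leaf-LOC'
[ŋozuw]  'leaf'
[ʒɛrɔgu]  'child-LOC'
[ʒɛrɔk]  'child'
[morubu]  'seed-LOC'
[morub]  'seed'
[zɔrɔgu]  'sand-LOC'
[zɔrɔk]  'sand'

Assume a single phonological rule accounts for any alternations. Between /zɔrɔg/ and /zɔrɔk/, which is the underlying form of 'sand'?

/zɔrɔk/

In [zɔrɔgu] and [zɔrɔk] the final segment of 'sand' alternates: [g] ~ [k].
The stem 'mountain' ([vɔzegu], [vɔzeg]) shows [g] unchanged in both environments, so [g] cannot be basic with [k] derived in isolation.
So /k/ is underlying, and a rule of intervocalic voicing — voiceless stops become voiced between vowels — gives [g].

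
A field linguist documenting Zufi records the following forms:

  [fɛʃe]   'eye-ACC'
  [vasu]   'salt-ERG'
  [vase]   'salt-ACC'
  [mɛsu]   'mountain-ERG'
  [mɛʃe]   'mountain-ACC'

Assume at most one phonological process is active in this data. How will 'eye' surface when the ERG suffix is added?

The root 'mountain' surfaces as [mɛsu] and [mɛʃe], with a stem-final [s] ~ [ʃ] alternation.
But 'salt' keeps [s] in both environments ([vasu], [vase]), so there is no rule changing /s/ to [ʃ] before the ACC suffix.
So /ʃ/ is underlying, and a rule of depalatalization — palato-alveolar /ʃ/ becomes [s] when no front vowel follows — gives [s].
From [fɛʃe] the stem 'eye' is /fɛʃ/; when no front vowel follows this yields [fɛsu].

[fɛsu]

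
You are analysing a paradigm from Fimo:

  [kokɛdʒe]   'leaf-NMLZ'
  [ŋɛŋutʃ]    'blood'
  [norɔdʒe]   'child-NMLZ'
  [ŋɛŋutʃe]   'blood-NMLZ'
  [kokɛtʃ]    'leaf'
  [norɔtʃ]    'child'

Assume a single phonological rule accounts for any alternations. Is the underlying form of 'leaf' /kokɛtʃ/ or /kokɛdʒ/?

/kokɛdʒ/

The root 'leaf' surfaces as [kokɛtʃ] and [kokɛdʒe], with a stem-final [tʃ] ~ [dʒ] alternation.
The stem 'blood' ([ŋɛŋutʃ], [ŋɛŋutʃe]) shows [tʃ] unchanged in both environments, so [tʃ] cannot be basic with [dʒ] derived before the NMLZ suffix.
The underlying segment must be /dʒ/; voiced obstruents become voiceless word-finally, yielding [tʃ] there.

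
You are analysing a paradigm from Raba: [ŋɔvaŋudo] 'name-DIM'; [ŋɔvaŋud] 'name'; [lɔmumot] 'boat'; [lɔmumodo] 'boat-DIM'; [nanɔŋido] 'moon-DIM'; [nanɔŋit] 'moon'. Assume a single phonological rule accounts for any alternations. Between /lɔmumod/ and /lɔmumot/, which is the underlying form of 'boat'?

/lɔmumot/

'boat' shows [t] ~ [d] at the end of the stem ([lɔmumot] vs [lɔmumodo]).
The stem 'name' ([ŋɔvaŋud], [ŋɔvaŋudo]) shows [d] unchanged in both environments, so [d] cannot be basic with [t] derived in isolation.
The underlying segment must be /t/; voiceless stops become voiced between vowels, yielding [d] there.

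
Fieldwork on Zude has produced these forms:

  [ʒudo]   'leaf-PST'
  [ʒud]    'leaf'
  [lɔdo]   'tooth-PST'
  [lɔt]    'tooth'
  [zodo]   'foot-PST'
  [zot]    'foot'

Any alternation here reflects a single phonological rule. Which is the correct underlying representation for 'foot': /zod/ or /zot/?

The root 'foot' surfaces as [zodo] and [zot], with a stem-final [d] ~ [t] alternation.
If /d/ were underlying and a rule turned it into [t] in isolation, 'leaf' would also alternate; but it has [d] in both [ʒudo] and [ʒud].
Therefore /t/ is basic and [d] is derived by intervocalic voicing (voiceless stops become voiced between vowels).

/zot/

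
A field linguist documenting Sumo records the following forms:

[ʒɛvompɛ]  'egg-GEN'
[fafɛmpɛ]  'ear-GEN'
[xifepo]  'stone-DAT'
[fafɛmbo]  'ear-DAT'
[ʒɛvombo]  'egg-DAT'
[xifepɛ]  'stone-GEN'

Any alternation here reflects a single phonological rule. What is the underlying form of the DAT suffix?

/-bo/

The DAT morpheme has two allomorphs, [-bo] and [-po].
The GEN suffix, which begins with [p], is invariant after every stem; so [p] is not altered by any rule here.
So the underlying form is /-bo/, and voiced stops become voiceless after a vowel.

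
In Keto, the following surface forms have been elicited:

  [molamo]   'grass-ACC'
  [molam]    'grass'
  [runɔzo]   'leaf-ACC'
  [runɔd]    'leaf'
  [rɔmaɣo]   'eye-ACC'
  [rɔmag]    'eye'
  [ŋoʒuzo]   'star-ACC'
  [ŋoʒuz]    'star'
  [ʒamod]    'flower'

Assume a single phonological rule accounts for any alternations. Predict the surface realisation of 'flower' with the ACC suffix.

The stem for 'leaf' ends in [z] in [runɔzo] but [d] in [runɔd].
If /z/ were underlying and a rule turned it into [d] in isolation, 'star' would also alternate; but it has [z] in both [ŋoʒuzo] and [ŋoʒuz].
The alternation reflects intervocalic spirantization: voiced stops become fricatives between vowels. /d/ is underlying.
From [ʒamod] the stem 'flower' is /ʒamod/; between vowels this yields [ʒamozo].

[ʒamozo]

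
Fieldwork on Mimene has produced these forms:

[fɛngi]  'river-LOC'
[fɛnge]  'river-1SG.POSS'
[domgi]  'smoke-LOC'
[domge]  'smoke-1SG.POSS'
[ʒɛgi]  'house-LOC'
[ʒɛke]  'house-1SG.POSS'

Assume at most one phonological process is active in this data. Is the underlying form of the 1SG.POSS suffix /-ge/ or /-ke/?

The 1SG.POSS morpheme has two allomorphs, [-ge] and [-ke].
By contrast the LOC suffix keeps its initial [g] throughout — that segment must be underlying.
The 1SG.POSS suffix is therefore /-ke/ underlyingly, with post-nasal voicing: voiceless stops become voiced after a nasal.

/-ke/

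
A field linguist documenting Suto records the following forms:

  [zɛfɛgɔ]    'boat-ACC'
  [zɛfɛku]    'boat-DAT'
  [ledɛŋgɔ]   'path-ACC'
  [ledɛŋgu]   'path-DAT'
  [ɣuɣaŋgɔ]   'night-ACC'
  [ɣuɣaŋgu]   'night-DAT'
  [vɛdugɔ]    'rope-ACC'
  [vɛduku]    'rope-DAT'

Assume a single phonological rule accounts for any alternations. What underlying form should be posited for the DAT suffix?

The DAT suffix surfaces as [-gu] and [-ku], depending on the final segment of the stem.
The ACC suffix, which begins with [g], is invariant after every stem; so [g] is not altered by any rule here.
So the underlying form is /-ku/, and voiceless stops become voiced after a nasal.

/-ku/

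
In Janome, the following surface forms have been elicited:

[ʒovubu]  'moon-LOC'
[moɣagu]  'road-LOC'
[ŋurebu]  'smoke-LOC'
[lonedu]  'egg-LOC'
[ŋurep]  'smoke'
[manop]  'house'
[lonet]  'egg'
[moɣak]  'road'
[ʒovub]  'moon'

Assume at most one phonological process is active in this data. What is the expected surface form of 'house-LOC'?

'smoke' shows [p] ~ [b] at the end of the stem ([ŋurep] vs [ŋurebu]).
The stem 'moon' ([ʒovub], [ʒovubu]) shows [b] unchanged in both environments, so [b] cannot be basic with [p] derived in isolation.
The underlying segment must be /p/; voiceless stops become voiced between vowels, yielding [b] there.
From [manop] the stem 'house' is /manop/; between vowels this yields [manobu].

[manobu]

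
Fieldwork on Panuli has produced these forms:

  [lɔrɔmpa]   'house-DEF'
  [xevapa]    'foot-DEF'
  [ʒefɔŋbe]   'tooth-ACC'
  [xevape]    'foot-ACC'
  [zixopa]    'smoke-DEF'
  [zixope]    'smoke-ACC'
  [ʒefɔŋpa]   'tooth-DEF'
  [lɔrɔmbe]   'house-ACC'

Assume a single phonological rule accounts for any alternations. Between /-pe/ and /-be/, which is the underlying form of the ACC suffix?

The ACC suffix surfaces as [-be] and [-pe], depending on the final segment of the stem.
The DEF suffix, which begins with [p], is invariant after every stem; so [p] is not altered by any rule here.
The ACC suffix is therefore /-be/ underlyingly, with post-vocalic devoicing: voiced stops become voiceless after a vowel.

/-be/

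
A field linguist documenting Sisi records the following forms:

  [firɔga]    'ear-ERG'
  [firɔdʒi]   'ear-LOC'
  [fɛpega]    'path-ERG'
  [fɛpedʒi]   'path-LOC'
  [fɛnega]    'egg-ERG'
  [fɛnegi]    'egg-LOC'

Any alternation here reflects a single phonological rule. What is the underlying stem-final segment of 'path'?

The stem for 'path' ends in [g] in [fɛpega] but [dʒ] in [fɛpedʒi].
But 'egg' keeps [g] in both environments ([fɛnega], [fɛnegi]), so there is no rule changing /g/ to [dʒ] before the LOC suffix.
So /dʒ/ is underlying, and a rule of depalatalization — palato-alveolar /dʒ/ becomes [g] when no front vowel follows — gives [g].

/dʒ/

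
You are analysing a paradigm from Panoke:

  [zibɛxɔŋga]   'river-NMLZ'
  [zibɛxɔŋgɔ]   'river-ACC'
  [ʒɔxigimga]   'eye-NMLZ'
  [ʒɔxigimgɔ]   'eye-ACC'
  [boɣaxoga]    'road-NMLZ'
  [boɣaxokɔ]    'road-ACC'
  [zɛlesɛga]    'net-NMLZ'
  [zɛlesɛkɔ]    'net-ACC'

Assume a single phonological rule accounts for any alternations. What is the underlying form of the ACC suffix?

The ACC morpheme has two allomorphs, [-gɔ] and [-kɔ].
By contrast the NMLZ suffix keeps its initial [g] throughout — that segment must be underlying.
So the underlying form is /-kɔ/, and voiceless stops become voiced after a nasal.

/-kɔ/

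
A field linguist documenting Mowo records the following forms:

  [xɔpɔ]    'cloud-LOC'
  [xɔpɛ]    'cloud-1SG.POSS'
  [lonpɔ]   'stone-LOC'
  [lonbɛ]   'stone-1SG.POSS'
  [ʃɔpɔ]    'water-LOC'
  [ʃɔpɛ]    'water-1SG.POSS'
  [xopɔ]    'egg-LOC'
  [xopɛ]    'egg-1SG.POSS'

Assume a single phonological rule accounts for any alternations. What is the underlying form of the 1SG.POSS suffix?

/-bɛ/

The 1SG.POSS suffix surfaces as [-bɛ] and [-pɛ], depending on the final segment of the stem.
The LOC suffix, which begins with [p], is invariant after every stem; so [p] is not altered by any rule here.
So the underlying form is /-bɛ/, and voiced stops become voiceless after a vowel.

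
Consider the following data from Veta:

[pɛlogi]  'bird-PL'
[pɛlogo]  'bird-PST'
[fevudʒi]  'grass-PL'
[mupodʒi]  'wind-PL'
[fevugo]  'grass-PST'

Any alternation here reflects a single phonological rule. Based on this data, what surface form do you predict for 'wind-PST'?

[mupogo]

'grass' shows [g] ~ [dʒ] at the end of the stem ([fevugo] vs [fevudʒi]).
The stem 'bird' ([pɛlogo], [pɛlogi]) shows [g] unchanged in both environments, so [g] cannot be basic with [dʒ] derived before the PL suffix.
The underlying segment must be /dʒ/; palato-alveolar /dʒ/ becomes [g] when no front vowel follows, yielding [g] there.
From [mupodʒi] the stem 'wind' is /mupodʒ/; when no front vowel follows this yields [mupogo].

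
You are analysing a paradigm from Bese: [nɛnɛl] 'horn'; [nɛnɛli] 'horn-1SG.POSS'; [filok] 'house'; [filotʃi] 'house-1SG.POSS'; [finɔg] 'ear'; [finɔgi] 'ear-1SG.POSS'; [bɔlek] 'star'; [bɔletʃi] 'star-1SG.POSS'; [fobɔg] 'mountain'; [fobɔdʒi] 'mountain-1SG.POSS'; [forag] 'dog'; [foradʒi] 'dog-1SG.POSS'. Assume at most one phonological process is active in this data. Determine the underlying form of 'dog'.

The root 'dog' surfaces as [forag] and [foradʒi], with a stem-final [g] ~ [dʒ] alternation.
But 'ear' keeps [g] in both environments ([finɔg], [finɔgi]), so there is no rule changing /g/ to [dʒ] before the 1SG.POSS suffix.
Therefore /dʒ/ is basic and [g] is derived by depalatalization (palato-alveolar /tʃ/ and /dʒ/ become [k] and [g] when no front vowel follows).
The underlying form of 'dog' is therefore /foradʒ/.

/foradʒ/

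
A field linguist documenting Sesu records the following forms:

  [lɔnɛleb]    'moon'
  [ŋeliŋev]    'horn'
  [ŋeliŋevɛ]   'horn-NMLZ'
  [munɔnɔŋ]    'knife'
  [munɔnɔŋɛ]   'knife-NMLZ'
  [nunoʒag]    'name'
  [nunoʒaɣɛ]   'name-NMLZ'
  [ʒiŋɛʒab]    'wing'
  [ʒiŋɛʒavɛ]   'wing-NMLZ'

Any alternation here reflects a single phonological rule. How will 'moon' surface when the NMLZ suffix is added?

[lɔnɛlevɛ]

The root 'wing' surfaces as [ʒiŋɛʒab] and [ʒiŋɛʒavɛ], with a stem-final [b] ~ [v] alternation.
Compare 'horn', with invariant [v] in [ŋeliŋev] and [ŋeliŋevɛ]: an analysis with underlying /v/ and a rule producing [b] in isolation would wrongly predict alternation here too.
So /b/ is underlying, and a rule of intervocalic spirantization — voiced stops become fricatives between vowels — gives [v].
From [lɔnɛleb] the stem 'moon' is /lɔnɛleb/; between vowels this yields [lɔnɛlevɛ].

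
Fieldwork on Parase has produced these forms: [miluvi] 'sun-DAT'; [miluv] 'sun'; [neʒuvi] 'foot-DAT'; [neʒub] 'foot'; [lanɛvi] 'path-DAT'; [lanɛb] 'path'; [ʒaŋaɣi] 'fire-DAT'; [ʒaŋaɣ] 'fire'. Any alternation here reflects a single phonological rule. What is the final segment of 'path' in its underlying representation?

/b/

The stem for 'path' ends in [v] in [lanɛvi] but [b] in [lanɛb].
If /v/ were underlying and a rule turned it into [b] in isolation, 'sun' would also alternate; but it has [v] in both [miluvi] and [miluv].
The underlying segment must be /b/; voiced stops become fricatives between vowels, yielding [v] there.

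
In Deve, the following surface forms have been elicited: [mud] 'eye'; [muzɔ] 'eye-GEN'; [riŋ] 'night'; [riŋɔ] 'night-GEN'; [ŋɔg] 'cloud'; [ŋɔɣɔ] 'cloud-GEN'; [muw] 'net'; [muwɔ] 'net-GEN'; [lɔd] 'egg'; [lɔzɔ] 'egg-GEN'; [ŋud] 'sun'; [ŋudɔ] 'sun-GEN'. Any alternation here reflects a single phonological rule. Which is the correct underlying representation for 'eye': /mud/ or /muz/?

/muz/

In [mud] and [muzɔ] the final segment of 'eye' alternates: [d] ~ [z].
Compare 'sun', with invariant [d] in [ŋud] and [ŋudɔ]: an analysis with underlying /d/ and a rule producing [z] before the GEN suffix would wrongly predict alternation here too.
The underlying segment must be /z/; voiced fricatives become stops word-finally, yielding [d] there.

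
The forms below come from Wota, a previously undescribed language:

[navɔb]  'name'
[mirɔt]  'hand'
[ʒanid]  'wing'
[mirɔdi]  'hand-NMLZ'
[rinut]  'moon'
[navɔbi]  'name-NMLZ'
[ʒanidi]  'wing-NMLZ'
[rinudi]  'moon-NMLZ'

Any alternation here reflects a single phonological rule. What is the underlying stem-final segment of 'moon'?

In [rinudi] and [rinut] the final segment of 'moon' alternates: [d] ~ [t].
If /d/ were underlying and a rule turned it into [t] in isolation, 'wing' would also alternate; but it has [d] in both [ʒanidi] and [ʒanid].
So /t/ is underlying, and a rule of intervocalic voicing — voiceless stops become voiced between vowels — gives [d].

/t/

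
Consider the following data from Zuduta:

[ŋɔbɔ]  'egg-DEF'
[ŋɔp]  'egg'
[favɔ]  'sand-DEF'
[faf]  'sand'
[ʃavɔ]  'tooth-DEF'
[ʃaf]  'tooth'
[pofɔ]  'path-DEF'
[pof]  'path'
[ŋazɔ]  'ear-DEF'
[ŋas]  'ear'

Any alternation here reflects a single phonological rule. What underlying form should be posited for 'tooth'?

/ʃav/

In [ʃavɔ] and [ʃaf] the final segment of 'tooth' alternates: [v] ~ [f].
But 'path' keeps [f] in both environments ([pofɔ], [pof]), so there is no rule changing /f/ to [v] before the DEF suffix.
The alternation reflects word-final obstruent devoicing: voiced obstruents become voiceless word-finally. /v/ is underlying.
The underlying form of 'tooth' is therefore /ʃav/.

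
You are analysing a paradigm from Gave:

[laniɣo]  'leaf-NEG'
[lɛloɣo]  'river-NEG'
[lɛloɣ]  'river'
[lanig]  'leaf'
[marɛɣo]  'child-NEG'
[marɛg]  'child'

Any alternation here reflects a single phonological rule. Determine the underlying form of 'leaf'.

/lanig/

The root 'leaf' surfaces as [lanig] and [laniɣo], with a stem-final [g] ~ [ɣ] alternation.
Compare 'river', with invariant [ɣ] in [lɛloɣ] and [lɛloɣo]: an analysis with underlying /ɣ/ and a rule producing [g] in isolation would wrongly predict alternation here too.
The underlying segment must be /g/; voiced stops become fricatives between vowels, yielding [ɣ] there.
The underlying form of 'leaf' is therefore /lanig/.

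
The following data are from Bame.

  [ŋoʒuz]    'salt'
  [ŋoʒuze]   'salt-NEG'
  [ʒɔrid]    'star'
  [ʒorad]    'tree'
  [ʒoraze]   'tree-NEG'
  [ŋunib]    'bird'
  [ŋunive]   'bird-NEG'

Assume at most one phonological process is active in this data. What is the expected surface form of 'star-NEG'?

[ʒɔrize]

In [ʒorad] and [ʒoraze] the final segment of 'tree' alternates: [d] ~ [z].
The stem 'salt' ([ŋoʒuz], [ŋoʒuze]) shows [z] unchanged in both environments, so [z] cannot be basic with [d] derived in isolation.
So /d/ is underlying, and a rule of intervocalic spirantization — voiced stops become fricatives between vowels — gives [z].
The one attested form of 'star', [ʒɔrid], shows underlying /ʒɔrid/. Applying the same rule between vowels gives [ʒɔrize].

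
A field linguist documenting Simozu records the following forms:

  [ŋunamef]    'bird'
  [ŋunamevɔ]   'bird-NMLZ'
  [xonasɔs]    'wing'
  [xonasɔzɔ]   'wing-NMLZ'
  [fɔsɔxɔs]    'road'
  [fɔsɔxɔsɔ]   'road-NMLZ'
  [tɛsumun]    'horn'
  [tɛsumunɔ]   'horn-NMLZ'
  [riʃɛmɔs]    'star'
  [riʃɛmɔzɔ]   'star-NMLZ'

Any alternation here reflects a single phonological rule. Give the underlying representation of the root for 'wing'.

The root 'wing' surfaces as [xonasɔs] and [xonasɔzɔ], with a stem-final [s] ~ [z] alternation.
The stem 'road' ([fɔsɔxɔs], [fɔsɔxɔsɔ]) shows [s] unchanged in both environments, so [s] cannot be basic with [z] derived before the NMLZ suffix.
Therefore /z/ is basic and [s] is derived by word-final obstruent devoicing (voiced obstruents become voiceless word-finally).
The underlying form of 'wing' is therefore /xonasɔz/.

/xonasɔz/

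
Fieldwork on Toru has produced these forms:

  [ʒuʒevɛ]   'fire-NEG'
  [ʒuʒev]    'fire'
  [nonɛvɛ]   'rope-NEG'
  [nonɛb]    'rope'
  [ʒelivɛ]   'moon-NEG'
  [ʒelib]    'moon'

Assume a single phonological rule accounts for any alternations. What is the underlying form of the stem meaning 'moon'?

The root 'moon' surfaces as [ʒelivɛ] and [ʒelib], with a stem-final [v] ~ [b] alternation.
If /v/ were underlying and a rule turned it into [b] in isolation, 'fire' would also alternate; but it has [v] in both [ʒuʒevɛ] and [ʒuʒev].
The alternation reflects intervocalic spirantization: voiced stops become fricatives between vowels. /b/ is underlying.

/ʒelib/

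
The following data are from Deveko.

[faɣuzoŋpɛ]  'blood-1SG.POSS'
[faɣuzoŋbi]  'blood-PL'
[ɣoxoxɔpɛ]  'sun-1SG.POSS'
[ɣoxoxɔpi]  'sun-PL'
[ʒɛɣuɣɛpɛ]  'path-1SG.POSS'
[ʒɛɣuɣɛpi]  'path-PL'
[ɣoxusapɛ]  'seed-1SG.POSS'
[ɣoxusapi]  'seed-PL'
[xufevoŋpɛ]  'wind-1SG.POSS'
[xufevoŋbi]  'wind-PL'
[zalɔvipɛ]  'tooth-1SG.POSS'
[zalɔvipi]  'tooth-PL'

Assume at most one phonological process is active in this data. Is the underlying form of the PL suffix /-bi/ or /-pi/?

The PL suffix surfaces as [-bi] and [-pi], depending on the final segment of the stem.
By contrast the 1SG.POSS suffix keeps its initial [p] throughout — that segment must be underlying.
So the underlying form is /-bi/, and voiced stops become voiceless after a vowel.

/-bi/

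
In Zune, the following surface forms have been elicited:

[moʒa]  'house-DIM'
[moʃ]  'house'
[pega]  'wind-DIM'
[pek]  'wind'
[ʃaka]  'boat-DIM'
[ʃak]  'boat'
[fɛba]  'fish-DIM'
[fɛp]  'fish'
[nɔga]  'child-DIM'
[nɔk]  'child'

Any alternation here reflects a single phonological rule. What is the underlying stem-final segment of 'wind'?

The stem for 'wind' ends in [g] in [pega] but [k] in [pek].
The stem 'boat' ([ʃaka], [ʃak]) shows [k] unchanged in both environments, so [k] cannot be basic with [g] derived before the DIM suffix.
The alternation reflects word-final obstruent devoicing: voiced obstruents become voiceless word-finally. /g/ is underlying.

/g/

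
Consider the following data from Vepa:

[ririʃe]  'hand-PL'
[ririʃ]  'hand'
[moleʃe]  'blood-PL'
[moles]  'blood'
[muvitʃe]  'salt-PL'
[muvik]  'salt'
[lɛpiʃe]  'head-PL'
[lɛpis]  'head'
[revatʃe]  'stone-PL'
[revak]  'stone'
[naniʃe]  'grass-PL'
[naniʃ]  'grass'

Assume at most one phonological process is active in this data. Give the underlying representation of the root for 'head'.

'head' shows [ʃ] ~ [s] at the end of the stem ([lɛpiʃe] vs [lɛpis]).
The stem 'grass' ([naniʃe], [naniʃ]) shows [ʃ] unchanged in both environments, so [ʃ] cannot be basic with [s] derived in isolation.
The underlying segment must be /s/; /k/ and /s/ become palato-alveolar [tʃ] and [ʃ] before a front vowel, yielding [ʃ] there.

/lɛpis/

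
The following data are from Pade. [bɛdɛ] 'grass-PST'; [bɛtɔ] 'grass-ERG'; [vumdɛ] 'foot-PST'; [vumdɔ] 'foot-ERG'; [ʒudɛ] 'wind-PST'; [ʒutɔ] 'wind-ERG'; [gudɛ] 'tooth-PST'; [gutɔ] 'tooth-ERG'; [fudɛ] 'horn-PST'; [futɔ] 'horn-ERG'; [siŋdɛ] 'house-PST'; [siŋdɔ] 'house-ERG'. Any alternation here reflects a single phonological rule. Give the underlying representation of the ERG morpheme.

The ERG suffix surfaces as [-dɔ] and [-tɔ], depending on the final segment of the stem.
The PST suffix, which begins with [d], is invariant after every stem; so [d] is not altered by any rule here.
The ERG suffix is therefore /-tɔ/ underlyingly, with post-nasal voicing: voiceless stops become voiced after a nasal.

/-tɔ/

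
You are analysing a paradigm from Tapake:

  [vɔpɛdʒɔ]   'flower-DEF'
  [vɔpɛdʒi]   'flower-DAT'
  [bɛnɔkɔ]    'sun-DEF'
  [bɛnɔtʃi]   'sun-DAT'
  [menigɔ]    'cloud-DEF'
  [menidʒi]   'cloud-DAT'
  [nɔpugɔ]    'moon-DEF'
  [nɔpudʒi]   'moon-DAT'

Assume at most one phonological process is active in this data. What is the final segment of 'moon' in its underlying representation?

The root 'moon' surfaces as [nɔpugɔ] and [nɔpudʒi], with a stem-final [g] ~ [dʒ] alternation.
The stem 'flower' ([vɔpɛdʒɔ], [vɔpɛdʒi]) shows [dʒ] unchanged in both environments, so [dʒ] cannot be basic with [g] derived before the DEF suffix.
Therefore /g/ is basic and [dʒ] is derived by palatalization before a front vowel (/k/ and /g/ become palato-alveolar [tʃ] and [dʒ] before a front vowel).

/g/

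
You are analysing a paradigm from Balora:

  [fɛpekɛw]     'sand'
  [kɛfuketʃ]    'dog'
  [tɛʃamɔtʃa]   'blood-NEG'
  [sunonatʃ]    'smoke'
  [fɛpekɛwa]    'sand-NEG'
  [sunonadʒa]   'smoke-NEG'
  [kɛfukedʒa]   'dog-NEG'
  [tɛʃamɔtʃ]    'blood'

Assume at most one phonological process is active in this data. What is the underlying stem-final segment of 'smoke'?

'smoke' shows [dʒ] ~ [tʃ] at the end of the stem ([sunonadʒa] vs [sunonatʃ]).
But 'blood' keeps [tʃ] in both environments ([tɛʃamɔtʃa], [tɛʃamɔtʃ]), so there is no rule changing /tʃ/ to [dʒ] before the NEG suffix.
Therefore /dʒ/ is basic and [tʃ] is derived by word-final obstruent devoicing (voiced obstruents become voiceless word-finally).

/dʒ/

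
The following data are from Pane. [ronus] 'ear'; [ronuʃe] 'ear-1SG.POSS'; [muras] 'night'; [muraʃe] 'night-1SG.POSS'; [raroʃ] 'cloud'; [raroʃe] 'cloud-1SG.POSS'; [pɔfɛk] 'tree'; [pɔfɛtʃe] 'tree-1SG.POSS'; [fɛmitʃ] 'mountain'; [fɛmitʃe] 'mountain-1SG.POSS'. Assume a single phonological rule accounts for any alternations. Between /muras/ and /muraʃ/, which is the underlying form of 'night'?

/muras/

The root 'night' surfaces as [muras] and [muraʃe], with a stem-final [s] ~ [ʃ] alternation.
But 'cloud' keeps [ʃ] in both environments ([raroʃ], [raroʃe]), so there is no rule changing /ʃ/ to [s] in isolation.
So /s/ is underlying, and a rule of palatalization before a front vowel — /k/ and /s/ become palato-alveolar [tʃ] and [ʃ] before a front vowel — gives [ʃ].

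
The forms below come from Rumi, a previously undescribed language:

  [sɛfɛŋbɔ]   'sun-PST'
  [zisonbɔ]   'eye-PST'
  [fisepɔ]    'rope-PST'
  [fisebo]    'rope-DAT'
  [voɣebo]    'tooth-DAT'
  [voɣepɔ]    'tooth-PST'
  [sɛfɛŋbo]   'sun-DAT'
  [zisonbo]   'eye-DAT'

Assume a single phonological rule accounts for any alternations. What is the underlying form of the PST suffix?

/-pɔ/

The PST morpheme has two allomorphs, [-bɔ] and [-pɔ].
The DAT suffix, which begins with [b], is invariant after every stem; so [b] is not altered by any rule here.
So the underlying form is /-pɔ/, and voiceless stops become voiced after a nasal.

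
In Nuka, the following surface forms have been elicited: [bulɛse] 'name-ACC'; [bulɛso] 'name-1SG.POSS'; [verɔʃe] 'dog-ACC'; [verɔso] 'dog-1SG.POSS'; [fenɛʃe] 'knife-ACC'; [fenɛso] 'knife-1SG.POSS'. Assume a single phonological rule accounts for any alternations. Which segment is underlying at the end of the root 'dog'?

'dog' shows [ʃ] ~ [s] at the end of the stem ([verɔʃe] vs [verɔso]).
Compare 'name', with invariant [s] in [bulɛse] and [bulɛso]: an analysis with underlying /s/ and a rule producing [ʃ] before the ACC suffix would wrongly predict alternation here too.
Therefore /ʃ/ is basic and [s] is derived by depalatalization (palato-alveolar /ʃ/ becomes [s] when no front vowel follows).

/ʃ/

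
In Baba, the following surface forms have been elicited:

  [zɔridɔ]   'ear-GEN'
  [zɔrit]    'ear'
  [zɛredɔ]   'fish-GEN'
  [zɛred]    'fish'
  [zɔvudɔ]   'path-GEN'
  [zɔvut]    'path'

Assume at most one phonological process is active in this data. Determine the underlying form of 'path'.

/zɔvut/

'path' shows [d] ~ [t] at the end of the stem ([zɔvudɔ] vs [zɔvut]).
Compare 'fish', with invariant [d] in [zɛredɔ] and [zɛred]: an analysis with underlying /d/ and a rule producing [t] in isolation would wrongly predict alternation here too.
So /t/ is underlying, and a rule of intervocalic voicing — voiceless stops become voiced between vowels — gives [d].
Hence 'path' is /zɔvut/ underlyingly.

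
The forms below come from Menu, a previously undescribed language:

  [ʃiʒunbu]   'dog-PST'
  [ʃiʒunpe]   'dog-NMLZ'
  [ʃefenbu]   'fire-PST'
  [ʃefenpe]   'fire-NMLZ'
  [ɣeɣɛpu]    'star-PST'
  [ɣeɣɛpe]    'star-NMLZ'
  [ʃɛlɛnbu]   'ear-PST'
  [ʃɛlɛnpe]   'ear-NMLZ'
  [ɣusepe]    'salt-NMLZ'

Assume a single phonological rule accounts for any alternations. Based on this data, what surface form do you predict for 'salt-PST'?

[ɣusepu]

The PST suffix surfaces as [-bu] and [-pu], depending on the final segment of the stem.
By contrast the NMLZ suffix keeps its initial [p] throughout — that segment must be underlying.
So the underlying form is /-bu/, and voiced stops become voiceless after a vowel.
After 'salt', which ends in a vowel, the suffix surfaces as [-pu], giving [ɣusepu].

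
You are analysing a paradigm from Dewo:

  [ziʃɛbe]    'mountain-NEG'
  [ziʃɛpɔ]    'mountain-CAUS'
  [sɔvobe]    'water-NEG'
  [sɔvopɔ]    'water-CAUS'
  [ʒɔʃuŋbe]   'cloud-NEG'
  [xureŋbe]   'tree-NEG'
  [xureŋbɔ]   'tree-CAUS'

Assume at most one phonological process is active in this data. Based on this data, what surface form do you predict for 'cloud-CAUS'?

The CAUS suffix surfaces as [-bɔ] and [-pɔ], depending on the final segment of the stem.
By contrast the NEG suffix keeps its initial [b] throughout — that segment must be underlying.
The CAUS suffix is therefore /-pɔ/ underlyingly, with post-nasal voicing: voiceless stops become voiced after a nasal.
After 'cloud', which ends in a nasal, the suffix surfaces as [-bɔ], giving [ʒɔʃuŋbɔ].

[ʒɔʃuŋbɔ]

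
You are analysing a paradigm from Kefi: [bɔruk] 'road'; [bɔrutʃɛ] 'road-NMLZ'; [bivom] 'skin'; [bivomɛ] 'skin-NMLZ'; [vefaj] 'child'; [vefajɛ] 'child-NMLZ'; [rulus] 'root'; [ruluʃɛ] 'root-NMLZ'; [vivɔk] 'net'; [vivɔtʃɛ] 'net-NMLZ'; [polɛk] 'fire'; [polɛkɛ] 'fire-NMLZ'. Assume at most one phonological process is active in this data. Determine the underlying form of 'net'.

/vivɔtʃ/

The stem for 'net' ends in [k] in [vivɔk] but [tʃ] in [vivɔtʃɛ].
The stem 'fire' ([polɛk], [polɛkɛ]) shows [k] unchanged in both environments, so [k] cannot be basic with [tʃ] derived before the NMLZ suffix.
Therefore /tʃ/ is basic and [k] is derived by depalatalization (palato-alveolar /tʃ/ and /ʃ/ become [k] and [s] when no front vowel follows).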